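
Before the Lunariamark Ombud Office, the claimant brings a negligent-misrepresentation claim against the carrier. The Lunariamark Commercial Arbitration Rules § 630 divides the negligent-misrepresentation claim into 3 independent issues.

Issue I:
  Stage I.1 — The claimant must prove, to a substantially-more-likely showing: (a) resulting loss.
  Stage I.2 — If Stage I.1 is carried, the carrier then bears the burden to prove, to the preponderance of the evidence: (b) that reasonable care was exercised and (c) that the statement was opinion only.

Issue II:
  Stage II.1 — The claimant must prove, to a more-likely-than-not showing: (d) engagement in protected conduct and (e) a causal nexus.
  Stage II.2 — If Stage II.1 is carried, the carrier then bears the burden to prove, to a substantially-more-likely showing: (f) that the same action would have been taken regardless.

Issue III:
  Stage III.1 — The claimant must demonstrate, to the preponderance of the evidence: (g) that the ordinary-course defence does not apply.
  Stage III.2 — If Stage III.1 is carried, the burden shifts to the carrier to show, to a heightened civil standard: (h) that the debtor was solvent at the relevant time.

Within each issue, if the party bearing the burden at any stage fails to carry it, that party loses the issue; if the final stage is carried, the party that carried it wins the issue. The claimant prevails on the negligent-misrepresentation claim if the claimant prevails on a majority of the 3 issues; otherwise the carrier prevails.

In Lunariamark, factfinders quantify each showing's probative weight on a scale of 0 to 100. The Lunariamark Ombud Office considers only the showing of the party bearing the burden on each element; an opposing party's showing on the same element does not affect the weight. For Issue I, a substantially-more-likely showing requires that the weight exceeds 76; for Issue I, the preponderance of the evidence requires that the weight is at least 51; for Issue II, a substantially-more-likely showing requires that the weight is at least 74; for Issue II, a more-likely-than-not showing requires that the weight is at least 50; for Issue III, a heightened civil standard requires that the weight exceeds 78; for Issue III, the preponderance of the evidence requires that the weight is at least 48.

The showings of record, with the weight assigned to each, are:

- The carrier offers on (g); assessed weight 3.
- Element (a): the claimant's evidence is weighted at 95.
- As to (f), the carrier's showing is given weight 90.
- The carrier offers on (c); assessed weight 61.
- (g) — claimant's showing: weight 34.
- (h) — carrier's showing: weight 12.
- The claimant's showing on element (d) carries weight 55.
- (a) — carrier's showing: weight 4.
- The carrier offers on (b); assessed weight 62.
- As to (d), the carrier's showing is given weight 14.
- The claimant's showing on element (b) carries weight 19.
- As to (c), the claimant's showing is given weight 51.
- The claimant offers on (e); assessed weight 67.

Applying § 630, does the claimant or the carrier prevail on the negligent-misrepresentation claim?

— Issue I —
Stage I.1 — burden on claimant; standard: a substantially-more-likely showing (weight exceeds 76).
    (a): 95 (carrier's 4 disregarded) > 76 [met]
  Stage I.1 carried; the burden shifts to the carrier.
Stage I.2 — burden on carrier; standard: the preponderance of the evidence (weight is at least 51).
    (b): 62 (claimant's 19 disregarded) ≥ 51 [met]
    (c): 61 (claimant's 51 disregarded) ≥ 51 [met]
  Stage I.2 carried; the final stage is satisfied.
All stages carried — the carrier prevails on this issue.
— Issue II —
Stage II.1 (claimant, a more-likely-than-not showing, weight is at least 50): (d) 55 (carrier's 14 disregarded) ≥ 50 — meets; (e) 67 ≥ 50 — meets.
  Stage II.1 carried; the burden shifts to the carrier.
Stage II.2 (carrier, a substantially-more-likely showing, weight is at least 74): (f) 90 ≥ 74 — meets.
  Stage II.2 carried; the final stage is satisfied.
With every stage satisfied, the carrier prevails on this issue.
— Issue III —
Stage III.1 — burden on claimant; standard: the preponderance of the evidence (weight is at least 48).
    (g): 34 (carrier's 3 disregarded) < 48 [not met]
  The claimant does not carry Stage III.1.
The analysis ends at Stage III.1; the carrier prevails on this issue.
Per-issue: Issue I → carrier; Issue II → carrier; Issue III → carrier. The claimant must prevail on a majority of issues; overall, the carrier prevails.

carrier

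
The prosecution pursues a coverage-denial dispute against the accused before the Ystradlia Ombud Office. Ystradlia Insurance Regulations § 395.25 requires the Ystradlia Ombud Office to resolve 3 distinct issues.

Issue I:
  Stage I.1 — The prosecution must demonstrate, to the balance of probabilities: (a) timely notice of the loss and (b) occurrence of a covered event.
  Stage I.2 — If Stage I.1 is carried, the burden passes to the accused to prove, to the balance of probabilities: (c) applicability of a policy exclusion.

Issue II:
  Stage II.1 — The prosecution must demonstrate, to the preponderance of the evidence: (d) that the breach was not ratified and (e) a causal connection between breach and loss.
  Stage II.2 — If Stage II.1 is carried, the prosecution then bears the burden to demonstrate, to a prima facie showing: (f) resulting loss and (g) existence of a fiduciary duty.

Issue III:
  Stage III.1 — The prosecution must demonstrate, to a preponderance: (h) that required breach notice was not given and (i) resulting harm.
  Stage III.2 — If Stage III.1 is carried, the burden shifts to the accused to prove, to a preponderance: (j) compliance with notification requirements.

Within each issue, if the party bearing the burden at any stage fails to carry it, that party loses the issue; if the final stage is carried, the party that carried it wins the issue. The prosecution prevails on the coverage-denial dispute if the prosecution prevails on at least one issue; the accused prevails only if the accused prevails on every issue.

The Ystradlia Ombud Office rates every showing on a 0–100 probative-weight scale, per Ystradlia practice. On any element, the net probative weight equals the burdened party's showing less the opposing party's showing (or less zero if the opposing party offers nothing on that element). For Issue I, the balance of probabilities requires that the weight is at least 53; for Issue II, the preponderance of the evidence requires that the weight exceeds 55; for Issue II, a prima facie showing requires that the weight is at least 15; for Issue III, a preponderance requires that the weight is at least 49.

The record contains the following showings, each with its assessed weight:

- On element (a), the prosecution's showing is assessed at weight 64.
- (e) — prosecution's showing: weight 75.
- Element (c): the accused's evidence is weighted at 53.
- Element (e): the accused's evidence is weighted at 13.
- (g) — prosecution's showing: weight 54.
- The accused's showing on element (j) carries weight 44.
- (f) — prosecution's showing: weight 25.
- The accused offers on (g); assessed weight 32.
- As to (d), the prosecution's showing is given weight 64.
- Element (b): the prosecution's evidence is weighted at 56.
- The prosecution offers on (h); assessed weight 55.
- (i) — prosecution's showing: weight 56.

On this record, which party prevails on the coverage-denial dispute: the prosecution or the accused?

— Issue I —
At Stage I.1 the prosecution must meet the balance of probabilities (weight is at least 53): on (a) the weight is 64, which does reach 53, so (a) meets the standard; on (b) the weight is 56, which does reach 53, so (b) meets the standard.
  Stage I.1 carried; the burden shifts to the accused.
At Stage I.2 the accused must meet the balance of probabilities (weight is at least 53): on (c) the weight is 53, ≥ 53, so (c) meets the standard.
  All elements met at the final stage.
With every stage satisfied, the accused prevails on this issue.
— Issue II —
Stage II.1 (prosecution, the preponderance of the evidence, weight exceeds 55): (d) 64 > 55 — meets; (e) net 75−13=62 > 55 — meets.
  Stage II.1 is satisfied; the prosecution continues to bear the burden.
Stage II.2 (prosecution, a prima facie showing, weight is at least 15): (f) 25 ≥ 15 — meets; (g) net 54−32=22 ≥ 15 — meets.
  All elements met at the final stage.
Every stage carried; the prosecution prevails on this issue.
— Issue III —
Stage III.1 — burden on prosecution; standard: a preponderance (weight is at least 49).
    (h): 55 ≥ 49 [met]
    (i): 56 ≥ 49 [met]
  Stage III.1 carried; the burden shifts to the accused.
Stage III.2 — burden on accused; standard: a preponderance (weight is at least 49).
    (j): 44 < 49 [not met]
  Not every element is met, so the accused fails to carry Stage III.2.
The prosecution prevails on this issue.
Per-issue: Issue I → accused; Issue II → prosecution; Issue III → prosecution. The prosecution must prevail on at least one issue; overall, the prosecution prevails.

prosecution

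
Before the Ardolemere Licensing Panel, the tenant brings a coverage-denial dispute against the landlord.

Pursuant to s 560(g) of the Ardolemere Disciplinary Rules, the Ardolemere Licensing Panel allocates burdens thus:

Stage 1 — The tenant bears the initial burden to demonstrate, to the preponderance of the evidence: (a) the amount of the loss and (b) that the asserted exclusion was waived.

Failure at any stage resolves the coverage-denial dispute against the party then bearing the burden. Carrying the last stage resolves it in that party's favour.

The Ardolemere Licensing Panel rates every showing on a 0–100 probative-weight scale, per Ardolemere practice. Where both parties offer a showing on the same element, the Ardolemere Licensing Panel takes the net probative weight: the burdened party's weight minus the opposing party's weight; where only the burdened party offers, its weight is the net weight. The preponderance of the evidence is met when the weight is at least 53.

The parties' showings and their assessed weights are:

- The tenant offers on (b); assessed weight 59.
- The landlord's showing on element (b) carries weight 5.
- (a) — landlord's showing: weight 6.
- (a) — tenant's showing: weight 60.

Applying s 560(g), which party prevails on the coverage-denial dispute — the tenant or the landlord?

Stage 1 (tenant, the preponderance of the evidence, weight is at least 53): (a) net 60−6=54 ≥ 53 — meets; (b) net 59−5=54 ≥ 53 — meets.
  Stage 1 carried; the final stage is satisfied.
With every stage satisfied, the tenant prevails.

tenant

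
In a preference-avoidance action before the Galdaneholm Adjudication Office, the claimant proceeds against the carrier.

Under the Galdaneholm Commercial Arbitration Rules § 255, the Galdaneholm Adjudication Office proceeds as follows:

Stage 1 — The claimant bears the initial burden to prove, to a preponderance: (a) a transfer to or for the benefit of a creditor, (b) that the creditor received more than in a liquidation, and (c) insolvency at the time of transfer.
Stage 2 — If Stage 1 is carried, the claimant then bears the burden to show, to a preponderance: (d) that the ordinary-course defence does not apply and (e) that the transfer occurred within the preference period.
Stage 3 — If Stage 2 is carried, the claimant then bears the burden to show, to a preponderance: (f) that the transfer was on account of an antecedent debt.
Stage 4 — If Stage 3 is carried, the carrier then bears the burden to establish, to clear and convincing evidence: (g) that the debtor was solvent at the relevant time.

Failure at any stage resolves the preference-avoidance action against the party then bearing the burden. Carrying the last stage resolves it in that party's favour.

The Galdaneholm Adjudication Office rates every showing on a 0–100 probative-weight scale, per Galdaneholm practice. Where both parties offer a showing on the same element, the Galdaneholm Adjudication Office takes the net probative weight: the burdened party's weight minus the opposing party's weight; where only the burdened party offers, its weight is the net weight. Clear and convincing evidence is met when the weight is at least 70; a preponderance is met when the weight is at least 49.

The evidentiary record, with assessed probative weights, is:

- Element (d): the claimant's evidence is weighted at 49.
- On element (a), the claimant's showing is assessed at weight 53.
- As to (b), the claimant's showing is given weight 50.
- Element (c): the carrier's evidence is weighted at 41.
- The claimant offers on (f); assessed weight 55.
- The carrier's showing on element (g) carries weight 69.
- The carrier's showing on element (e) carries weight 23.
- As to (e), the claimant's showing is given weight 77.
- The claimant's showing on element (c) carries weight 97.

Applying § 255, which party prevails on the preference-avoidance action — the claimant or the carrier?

claimant

Stage 1 — burden on claimant; standard: a preponderance (weight is at least 49).
    (a): 53 ≥ 49 [met]
    (b): 50 ≥ 49 [met]
    (c): 97 − 41 = 56 ≥ 49 [met]
  All elements met. The claimant retains the burden for Stage 2.
Stage 2 — burden on claimant; standard: a preponderance (weight is at least 49).
    (d): 49 ≥ 49 [met]
    (e): 77 − 23 = 54 ≥ 49 [met]
  Stage 2 carried; the burden remains with the claimant.
Stage 3 — burden on claimant; standard: a preponderance (weight is at least 49).
    (f): 55 ≥ 49 [met]
  Stage 3 is satisfied; the onus moves to the carrier.
Stage 4 — burden on carrier; standard: clear and convincing evidence (weight is at least 70).
    (g): 69 < 70 [not met]
  Stage 4 not carried; the carrier fails its burden.
So the claimant prevails.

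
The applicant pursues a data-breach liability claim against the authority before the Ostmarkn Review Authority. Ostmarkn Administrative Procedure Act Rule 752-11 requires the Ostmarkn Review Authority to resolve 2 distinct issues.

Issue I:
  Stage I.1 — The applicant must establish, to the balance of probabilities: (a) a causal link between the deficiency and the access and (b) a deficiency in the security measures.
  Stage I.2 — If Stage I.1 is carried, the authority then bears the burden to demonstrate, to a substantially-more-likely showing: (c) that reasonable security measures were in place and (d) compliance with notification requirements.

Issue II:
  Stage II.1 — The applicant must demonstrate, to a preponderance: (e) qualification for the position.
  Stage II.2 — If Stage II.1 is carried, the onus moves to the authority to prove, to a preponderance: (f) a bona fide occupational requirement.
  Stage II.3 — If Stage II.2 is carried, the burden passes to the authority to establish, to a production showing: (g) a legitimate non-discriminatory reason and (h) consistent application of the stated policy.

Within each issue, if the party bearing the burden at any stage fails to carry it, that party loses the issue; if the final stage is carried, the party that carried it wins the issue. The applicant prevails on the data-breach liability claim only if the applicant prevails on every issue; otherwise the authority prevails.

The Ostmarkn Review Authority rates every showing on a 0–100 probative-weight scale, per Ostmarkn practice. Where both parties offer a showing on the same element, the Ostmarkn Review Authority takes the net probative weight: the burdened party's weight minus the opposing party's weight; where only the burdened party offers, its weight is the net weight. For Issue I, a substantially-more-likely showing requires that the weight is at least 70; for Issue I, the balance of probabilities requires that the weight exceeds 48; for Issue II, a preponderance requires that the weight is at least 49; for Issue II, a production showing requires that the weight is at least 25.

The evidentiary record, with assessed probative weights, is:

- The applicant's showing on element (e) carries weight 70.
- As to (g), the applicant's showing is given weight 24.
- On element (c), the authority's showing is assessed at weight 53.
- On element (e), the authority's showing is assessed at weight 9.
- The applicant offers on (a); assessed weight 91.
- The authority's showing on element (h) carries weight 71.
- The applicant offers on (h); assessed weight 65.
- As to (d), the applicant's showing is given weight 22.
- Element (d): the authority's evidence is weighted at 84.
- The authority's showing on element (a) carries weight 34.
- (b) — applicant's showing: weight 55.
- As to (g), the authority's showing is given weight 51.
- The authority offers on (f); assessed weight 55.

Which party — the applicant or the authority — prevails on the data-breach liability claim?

— Issue I —
Stage I.1 — burden on applicant; standard: the balance of probabilities (weight exceeds 48).
    (a): 91 − 34 = 57 > 48 [met]
    (b): 55 > 48 [met]
  All elements met. The burden passes to the authority.
Stage I.2 — burden on authority; standard: a substantially-more-likely showing (weight is at least 70).
    (c): 53 < 70 [not met]
    (d): 84 − 22 = 62 < 70 [not met]
  Not every element is met, so the authority fails to carry Stage I.2.
The applicant prevails on this issue.
— Issue II —
At Stage II.1 the applicant must meet a preponderance (weight is at least 49): on (e) the weight is 70 less the opposing 9 gives net 61, which does reach 49, so (e) meets the standard.
  All elements met. The burden passes to the authority.
At Stage II.2 the authority must meet a preponderance (weight is at least 49): on (f) the weight is 55, ≥ 49, so (f) meets the standard.
  Stage II.2 is satisfied; the authority continues to bear the burden.
At Stage II.3 the authority must meet a production showing (weight is at least 25): on (g) the weight is 51 less the opposing 24 gives net 27, which does reach 25, so (g) meets the standard; on (h) the weight is 71 less the opposing 65 gives net 6, which does not reach 25, so (h) does not meet the standard.
  The authority does not carry Stage II.3.
The analysis ends at Stage II.3; the applicant prevails on this issue.
Per-issue: Issue I → applicant; Issue II → applicant. The applicant must prevail on every issue; overall, the applicant prevails.

applicant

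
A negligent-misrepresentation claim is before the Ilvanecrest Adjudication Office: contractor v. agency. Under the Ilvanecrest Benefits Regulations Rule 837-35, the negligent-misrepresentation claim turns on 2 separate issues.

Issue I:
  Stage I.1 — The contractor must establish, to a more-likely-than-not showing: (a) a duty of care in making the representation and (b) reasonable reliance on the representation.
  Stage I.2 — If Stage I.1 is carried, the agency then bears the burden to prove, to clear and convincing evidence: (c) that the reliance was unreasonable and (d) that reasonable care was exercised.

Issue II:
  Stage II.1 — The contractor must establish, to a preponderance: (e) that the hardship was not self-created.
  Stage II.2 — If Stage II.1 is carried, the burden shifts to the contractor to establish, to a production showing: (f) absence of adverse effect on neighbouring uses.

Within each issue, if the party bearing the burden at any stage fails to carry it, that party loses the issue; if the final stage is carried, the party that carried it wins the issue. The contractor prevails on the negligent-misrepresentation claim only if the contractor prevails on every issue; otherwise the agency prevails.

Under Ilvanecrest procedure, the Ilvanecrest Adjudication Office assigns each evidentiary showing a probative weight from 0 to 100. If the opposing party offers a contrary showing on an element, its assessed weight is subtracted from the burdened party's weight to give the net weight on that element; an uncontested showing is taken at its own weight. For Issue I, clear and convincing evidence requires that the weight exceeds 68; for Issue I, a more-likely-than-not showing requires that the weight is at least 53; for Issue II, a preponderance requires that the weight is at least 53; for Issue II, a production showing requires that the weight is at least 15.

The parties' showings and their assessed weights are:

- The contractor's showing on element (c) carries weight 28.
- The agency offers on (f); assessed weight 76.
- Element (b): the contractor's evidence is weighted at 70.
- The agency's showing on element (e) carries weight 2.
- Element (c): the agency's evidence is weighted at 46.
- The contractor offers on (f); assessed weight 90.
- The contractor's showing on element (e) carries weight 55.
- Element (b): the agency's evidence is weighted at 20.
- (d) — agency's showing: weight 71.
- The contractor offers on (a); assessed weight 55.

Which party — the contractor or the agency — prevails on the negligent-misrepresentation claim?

— Issue I —
Stage I.1 (contractor, a more-likely-than-not showing, weight is at least 53): (a) 55 ≥ 53 — meets; (b) net 70−20=50 < 53 — fails.
  Not every element is met, so the contractor fails to carry Stage I.1.
So the agency prevails on this issue.
— Issue II —
At Stage II.1 the contractor must meet a preponderance (weight is at least 53): on (e) the weight is 55 less the opposing 2 gives net 53, which does reach 53, so (e) meets the standard.
  Stage II.1 carried; the burden remains with the contractor.
At Stage II.2 the contractor must meet a production showing (weight is at least 15): on (f) the weight is 90 less the opposing 76 gives net 14, < 15, so (f) does not meet the standard.
  Not every element is met, so the contractor fails to carry Stage II.2.
The analysis ends at Stage II.2; the agency prevails on this issue.
Per-issue: Issue I → agency; Issue II → agency. The contractor must prevail on every issue; overall, the agency prevails.

agency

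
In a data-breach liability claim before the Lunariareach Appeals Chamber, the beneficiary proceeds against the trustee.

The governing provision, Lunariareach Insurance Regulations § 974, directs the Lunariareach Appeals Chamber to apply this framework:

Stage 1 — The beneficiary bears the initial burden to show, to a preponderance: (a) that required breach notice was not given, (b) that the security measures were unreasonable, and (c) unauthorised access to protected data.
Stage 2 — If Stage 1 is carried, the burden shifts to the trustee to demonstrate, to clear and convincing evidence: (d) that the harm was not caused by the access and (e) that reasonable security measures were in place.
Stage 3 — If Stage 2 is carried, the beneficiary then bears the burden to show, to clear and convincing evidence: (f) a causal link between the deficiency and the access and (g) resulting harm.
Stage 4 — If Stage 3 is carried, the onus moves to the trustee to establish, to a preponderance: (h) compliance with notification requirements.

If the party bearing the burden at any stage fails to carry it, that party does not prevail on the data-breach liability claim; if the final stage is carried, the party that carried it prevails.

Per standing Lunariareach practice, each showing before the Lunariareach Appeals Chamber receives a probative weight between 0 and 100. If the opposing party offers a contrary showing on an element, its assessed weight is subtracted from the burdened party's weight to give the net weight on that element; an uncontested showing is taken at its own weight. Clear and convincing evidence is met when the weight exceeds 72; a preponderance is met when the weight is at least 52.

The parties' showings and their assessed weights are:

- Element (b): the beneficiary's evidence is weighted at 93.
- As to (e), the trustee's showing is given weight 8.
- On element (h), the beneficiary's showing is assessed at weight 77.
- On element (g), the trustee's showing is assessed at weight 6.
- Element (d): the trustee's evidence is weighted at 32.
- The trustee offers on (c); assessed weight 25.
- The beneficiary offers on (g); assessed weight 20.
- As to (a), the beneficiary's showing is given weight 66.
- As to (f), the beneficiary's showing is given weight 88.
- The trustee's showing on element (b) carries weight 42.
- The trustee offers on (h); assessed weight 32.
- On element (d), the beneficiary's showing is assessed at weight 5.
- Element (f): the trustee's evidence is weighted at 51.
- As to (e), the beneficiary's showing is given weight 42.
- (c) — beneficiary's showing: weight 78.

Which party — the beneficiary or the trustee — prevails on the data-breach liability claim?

Stage 1 — burden on beneficiary; standard: a preponderance (weight is at least 52).
    (a): 66 ≥ 52 [met]
    (b): 93 − 42 = 51 < 52 [not met]
    (c): 78 − 25 = 53 ≥ 52 [met]
  The beneficiary does not carry Stage 1.
The analysis ends at Stage 1; the trustee prevails.

trustee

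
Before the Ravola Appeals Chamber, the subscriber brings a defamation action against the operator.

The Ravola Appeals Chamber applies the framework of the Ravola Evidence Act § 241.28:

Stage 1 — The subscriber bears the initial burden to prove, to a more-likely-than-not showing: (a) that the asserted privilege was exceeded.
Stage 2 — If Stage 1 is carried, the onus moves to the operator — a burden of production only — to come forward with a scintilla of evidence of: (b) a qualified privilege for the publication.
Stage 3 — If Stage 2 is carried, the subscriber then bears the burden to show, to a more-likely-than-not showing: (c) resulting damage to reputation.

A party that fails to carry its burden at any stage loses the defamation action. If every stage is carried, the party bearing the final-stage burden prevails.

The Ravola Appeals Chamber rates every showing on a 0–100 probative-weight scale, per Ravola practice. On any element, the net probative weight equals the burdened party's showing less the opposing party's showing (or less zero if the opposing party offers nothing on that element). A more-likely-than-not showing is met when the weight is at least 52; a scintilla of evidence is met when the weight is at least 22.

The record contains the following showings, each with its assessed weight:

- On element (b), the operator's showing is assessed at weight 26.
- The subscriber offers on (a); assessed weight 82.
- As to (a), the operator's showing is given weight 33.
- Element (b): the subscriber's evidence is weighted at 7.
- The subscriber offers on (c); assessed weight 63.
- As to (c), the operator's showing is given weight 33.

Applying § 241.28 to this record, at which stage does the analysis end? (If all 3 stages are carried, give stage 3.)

Stage 1 — burden on subscriber; standard: a more-likely-than-not showing (weight is at least 52).
    (a): 82 − 33 = 49 < 52 [not met]
  Not every element is met, so the subscriber fails to carry Stage 1.
The operator prevails.

stage 1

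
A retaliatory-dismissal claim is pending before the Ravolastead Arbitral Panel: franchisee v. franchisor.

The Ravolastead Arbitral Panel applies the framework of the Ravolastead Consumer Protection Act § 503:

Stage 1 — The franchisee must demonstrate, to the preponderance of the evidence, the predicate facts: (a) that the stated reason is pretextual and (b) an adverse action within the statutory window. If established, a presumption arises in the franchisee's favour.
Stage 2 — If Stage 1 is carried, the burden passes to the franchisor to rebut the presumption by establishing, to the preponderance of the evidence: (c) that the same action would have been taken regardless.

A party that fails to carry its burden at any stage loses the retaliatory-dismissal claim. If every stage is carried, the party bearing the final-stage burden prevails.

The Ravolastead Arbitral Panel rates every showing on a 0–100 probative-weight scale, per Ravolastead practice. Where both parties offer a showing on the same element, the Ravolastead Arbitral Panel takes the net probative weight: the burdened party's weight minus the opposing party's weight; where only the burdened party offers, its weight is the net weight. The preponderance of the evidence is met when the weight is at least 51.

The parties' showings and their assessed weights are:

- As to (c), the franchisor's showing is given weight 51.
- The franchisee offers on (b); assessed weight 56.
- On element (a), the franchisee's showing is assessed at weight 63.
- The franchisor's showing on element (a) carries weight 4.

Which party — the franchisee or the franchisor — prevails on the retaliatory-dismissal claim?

At Stage 1 the franchisee must meet the preponderance of the evidence (weight is at least 51): on (a) the weight is 63 less the opposing 4 gives net 59, which does reach 51, so (a) meets the standard; on (b) the weight is 56, ≥ 51, so (b) meets the standard.
  The franchisee carries Stage 1; the franchisor now bears the burden.
At Stage 2 the franchisor must meet the preponderance of the evidence (weight is at least 51): on (c) the weight is 51, which does reach 51, so (c) meets the standard.
  All elements met at the final stage.
With every stage satisfied, the franchisor prevails.

franchisor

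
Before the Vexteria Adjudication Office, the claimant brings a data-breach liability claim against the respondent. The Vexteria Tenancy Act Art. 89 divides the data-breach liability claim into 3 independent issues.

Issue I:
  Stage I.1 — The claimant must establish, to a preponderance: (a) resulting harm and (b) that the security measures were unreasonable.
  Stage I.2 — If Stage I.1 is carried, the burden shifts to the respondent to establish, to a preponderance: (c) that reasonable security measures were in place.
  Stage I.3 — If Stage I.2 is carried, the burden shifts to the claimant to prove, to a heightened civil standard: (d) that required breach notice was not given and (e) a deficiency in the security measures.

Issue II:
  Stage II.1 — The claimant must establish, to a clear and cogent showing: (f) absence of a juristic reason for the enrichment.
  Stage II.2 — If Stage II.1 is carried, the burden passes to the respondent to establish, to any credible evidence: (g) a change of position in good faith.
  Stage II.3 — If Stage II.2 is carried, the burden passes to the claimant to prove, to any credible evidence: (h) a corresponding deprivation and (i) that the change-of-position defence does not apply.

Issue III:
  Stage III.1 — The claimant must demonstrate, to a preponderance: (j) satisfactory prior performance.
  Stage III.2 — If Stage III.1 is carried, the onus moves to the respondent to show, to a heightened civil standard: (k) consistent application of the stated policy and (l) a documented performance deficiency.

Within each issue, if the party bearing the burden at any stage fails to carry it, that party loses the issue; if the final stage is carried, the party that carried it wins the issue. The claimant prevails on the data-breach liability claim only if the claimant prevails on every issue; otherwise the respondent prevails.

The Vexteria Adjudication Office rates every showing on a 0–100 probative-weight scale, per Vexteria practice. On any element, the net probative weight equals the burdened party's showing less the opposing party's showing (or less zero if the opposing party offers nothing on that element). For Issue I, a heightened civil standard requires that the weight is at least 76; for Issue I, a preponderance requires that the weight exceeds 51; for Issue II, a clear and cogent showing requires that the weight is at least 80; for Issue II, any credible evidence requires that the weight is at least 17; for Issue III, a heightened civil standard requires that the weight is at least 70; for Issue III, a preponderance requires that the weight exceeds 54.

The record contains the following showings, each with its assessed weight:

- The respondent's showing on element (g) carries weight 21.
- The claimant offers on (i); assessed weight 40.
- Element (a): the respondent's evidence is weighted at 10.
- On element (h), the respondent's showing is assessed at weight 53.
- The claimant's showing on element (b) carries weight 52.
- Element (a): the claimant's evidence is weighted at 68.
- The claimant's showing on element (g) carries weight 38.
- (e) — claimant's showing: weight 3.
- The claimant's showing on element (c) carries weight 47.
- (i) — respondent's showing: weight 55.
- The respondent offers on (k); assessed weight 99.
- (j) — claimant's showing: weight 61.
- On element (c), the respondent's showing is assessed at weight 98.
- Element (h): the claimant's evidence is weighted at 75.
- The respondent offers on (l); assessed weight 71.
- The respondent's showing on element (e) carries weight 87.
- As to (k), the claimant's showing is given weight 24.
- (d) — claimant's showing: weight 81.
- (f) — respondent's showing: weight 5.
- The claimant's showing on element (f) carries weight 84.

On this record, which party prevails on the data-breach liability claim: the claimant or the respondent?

— Issue I —
Stage I.1 — burden on claimant; standard: a preponderance (weight exceeds 51).
    (a): 68 − 10 = 58 > 51 [met]
    (b): 52 > 51 [met]
  Stage I.1 is satisfied; the onus moves to the respondent.
Stage I.2 — burden on respondent; standard: a preponderance (weight exceeds 51).
    (c): 98 − 47 = 51 ≤ 51 [not met]
  Not every element is met, so the respondent fails to carry Stage I.2.
The claimant prevails on this issue.
— Issue II —
Stage II.1 (claimant, a clear and cogent showing, weight is at least 80): (f) net 84−5=79 < 80 — fails.
  The claimant does not carry Stage II.1.
The respondent prevails on this issue.
— Issue III —
Stage III.1 (claimant, a preponderance, weight exceeds 54): (j) 61 > 54 — meets.
  Stage III.1 carried; the burden shifts to the respondent.
Stage III.2 (respondent, a heightened civil standard, weight is at least 70): (k) net 99−24=75 ≥ 70 — meets; (l) 71 ≥ 70 — meets.
  All elements met at the final stage.
All stages carried — the respondent prevails on this issue.
Per-issue: Issue I → claimant; Issue II → respondent; Issue III → respondent. The claimant must prevail on every issue; overall, the respondent prevails.

respondent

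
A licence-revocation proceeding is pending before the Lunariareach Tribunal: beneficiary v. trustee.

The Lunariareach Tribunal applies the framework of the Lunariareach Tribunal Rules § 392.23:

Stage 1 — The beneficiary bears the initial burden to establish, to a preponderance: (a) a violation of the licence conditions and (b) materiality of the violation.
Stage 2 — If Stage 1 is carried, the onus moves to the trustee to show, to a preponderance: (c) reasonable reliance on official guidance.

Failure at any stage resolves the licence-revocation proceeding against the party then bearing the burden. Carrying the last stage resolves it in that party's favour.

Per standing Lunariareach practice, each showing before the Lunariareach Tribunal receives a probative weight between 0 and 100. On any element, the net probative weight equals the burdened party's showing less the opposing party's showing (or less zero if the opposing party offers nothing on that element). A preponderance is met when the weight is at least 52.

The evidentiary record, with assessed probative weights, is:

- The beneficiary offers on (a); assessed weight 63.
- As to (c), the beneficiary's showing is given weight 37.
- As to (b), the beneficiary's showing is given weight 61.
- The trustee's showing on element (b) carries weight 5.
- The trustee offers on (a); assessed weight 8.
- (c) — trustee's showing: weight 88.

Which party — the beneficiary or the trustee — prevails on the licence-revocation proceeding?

Stage 1 (beneficiary, a preponderance, weight is at least 52): (a) net 63−8=55 ≥ 52 — meets; (b) net 61−5=56 ≥ 52 — meets.
  The beneficiary carries Stage 1; the trustee now bears the burden.
Stage 2 (trustee, a preponderance, weight is at least 52): (c) net 88−37=51 < 52 — fails.
  Not every element is met, so the trustee fails to carry Stage 2.
So the beneficiary prevails.

beneficiary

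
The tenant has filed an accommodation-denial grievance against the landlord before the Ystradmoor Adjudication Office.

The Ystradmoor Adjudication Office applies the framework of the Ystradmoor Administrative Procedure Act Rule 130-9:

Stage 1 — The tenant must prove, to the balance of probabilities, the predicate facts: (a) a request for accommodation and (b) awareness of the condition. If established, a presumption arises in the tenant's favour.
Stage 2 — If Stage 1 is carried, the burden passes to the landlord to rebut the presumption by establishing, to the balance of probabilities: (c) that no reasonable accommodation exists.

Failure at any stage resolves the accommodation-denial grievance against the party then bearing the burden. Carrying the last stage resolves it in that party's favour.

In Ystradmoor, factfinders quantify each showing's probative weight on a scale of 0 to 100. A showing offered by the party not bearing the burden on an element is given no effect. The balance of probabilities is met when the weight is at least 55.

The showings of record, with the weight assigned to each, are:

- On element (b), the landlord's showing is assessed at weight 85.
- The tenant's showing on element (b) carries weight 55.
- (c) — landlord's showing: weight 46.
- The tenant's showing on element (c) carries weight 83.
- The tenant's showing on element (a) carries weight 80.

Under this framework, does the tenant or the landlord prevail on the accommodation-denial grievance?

Stage 1 — burden on tenant; standard: the balance of probabilities (weight is at least 55).
    (a): 80 ≥ 55 [met]
    (b): 55 (landlord's 85 disregarded) ≥ 55 [met]
  All elements met. The burden passes to the landlord.
Stage 2 — burden on landlord; standard: the balance of probabilities (weight is at least 55).
    (c): 46 (tenant's 83 disregarded) < 55 [not met]
  Not every element is met, so the landlord fails to carry Stage 2.
So the tenant prevails.

tenant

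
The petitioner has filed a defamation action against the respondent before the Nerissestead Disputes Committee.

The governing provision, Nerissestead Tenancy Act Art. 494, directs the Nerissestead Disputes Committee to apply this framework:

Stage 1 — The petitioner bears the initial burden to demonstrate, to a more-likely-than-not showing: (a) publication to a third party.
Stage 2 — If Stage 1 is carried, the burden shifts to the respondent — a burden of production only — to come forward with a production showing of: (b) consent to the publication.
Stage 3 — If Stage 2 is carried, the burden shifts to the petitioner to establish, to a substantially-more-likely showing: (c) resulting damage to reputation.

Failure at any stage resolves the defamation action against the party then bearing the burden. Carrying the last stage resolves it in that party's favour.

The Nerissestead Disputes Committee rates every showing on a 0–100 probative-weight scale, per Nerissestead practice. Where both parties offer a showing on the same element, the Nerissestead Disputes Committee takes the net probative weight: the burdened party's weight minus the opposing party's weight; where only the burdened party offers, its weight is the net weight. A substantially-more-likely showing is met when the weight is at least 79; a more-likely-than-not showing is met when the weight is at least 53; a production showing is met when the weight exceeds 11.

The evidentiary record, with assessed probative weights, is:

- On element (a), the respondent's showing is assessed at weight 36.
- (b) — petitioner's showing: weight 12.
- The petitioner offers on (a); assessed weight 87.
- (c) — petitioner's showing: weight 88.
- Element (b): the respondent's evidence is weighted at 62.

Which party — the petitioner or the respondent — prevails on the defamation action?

respondent

Stage 1 (petitioner, a more-likely-than-not showing, weight is at least 53): (a) net 87−36=51 < 53 — fails.
  Stage 1 not carried; the petitioner fails its burden.
The respondent prevails.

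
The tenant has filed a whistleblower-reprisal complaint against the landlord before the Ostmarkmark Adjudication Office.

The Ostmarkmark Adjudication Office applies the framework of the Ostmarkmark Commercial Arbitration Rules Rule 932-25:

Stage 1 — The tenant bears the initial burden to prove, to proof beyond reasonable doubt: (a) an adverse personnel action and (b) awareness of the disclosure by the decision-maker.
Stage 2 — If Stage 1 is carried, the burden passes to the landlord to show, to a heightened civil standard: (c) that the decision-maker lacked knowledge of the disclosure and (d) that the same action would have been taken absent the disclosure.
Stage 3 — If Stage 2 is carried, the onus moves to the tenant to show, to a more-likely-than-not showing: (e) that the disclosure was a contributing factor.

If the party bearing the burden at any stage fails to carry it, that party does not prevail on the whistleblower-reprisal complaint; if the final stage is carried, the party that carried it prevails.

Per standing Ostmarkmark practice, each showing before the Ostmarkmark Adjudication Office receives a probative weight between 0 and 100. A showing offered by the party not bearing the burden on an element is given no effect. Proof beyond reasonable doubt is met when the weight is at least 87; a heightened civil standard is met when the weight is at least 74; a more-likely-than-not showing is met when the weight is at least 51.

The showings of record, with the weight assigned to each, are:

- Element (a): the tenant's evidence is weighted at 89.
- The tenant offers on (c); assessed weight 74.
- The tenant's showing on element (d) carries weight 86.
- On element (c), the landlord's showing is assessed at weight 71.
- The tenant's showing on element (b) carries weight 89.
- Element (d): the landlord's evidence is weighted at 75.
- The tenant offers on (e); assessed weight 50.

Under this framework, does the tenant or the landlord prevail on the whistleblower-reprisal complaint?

tenant

Stage 1 (tenant, proof beyond reasonable doubt, weight is at least 87): (a) 89 ≥ 87 — meets; (b) 89 ≥ 87 — meets.
  The tenant carries Stage 1; the landlord now bears the burden.
Stage 2 (landlord, a heightened civil standard, weight is at least 74): (c) 71 (tenant's 74 disregarded) < 74 — fails; (d) 75 (tenant's 86 disregarded) ≥ 74 — meets.
  Stage 2 not carried; the landlord fails its burden.
So the tenant prevails.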